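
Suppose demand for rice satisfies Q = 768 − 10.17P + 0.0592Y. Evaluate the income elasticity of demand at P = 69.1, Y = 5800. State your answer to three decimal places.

0.840

At P = 69.1, Y = 5800: Q = 408.613.
Holding P constant, ∂Q/∂Y = 0.0592.
η_Y = (∂Q/∂Y)·(Y/Q) = 0.0592 × (5800/408.613) = 0.840.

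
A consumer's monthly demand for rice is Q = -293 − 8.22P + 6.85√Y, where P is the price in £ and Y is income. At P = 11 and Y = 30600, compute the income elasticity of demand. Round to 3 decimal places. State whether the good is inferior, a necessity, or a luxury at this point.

At P = 11, Y = 30600: Q = 814.841.
Holding P constant, ∂Q/∂Y = 6.85/(2√Y) = 0.0195794.
η_Y = (∂Q/∂Y)·(Y/Q) = 0.0195794 × (30600/814.841) = 0.735.
Since 0 < η < 1, this is a necessity.

0.735 (necessity)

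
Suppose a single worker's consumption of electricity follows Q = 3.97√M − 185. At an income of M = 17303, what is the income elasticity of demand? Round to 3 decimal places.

At M = 17303: Q = 337.217.
dQ/dM = 3.97/(2√M) = 0.0150904 at this income.
η = (dQ/dM)·(M/Q) = 0.0150904 × (17303/337.217) = 0.774.

0.774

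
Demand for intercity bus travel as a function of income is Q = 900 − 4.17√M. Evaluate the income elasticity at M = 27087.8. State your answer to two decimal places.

-1.61

At M = 27087.8: Q = 213.686.
dQ/dM = -4.17/(2√M) = -0.0126683 at this income.
η = (dQ/dM)·(M/Q) = -0.0126683 × (27087.8/213.686) = -1.61.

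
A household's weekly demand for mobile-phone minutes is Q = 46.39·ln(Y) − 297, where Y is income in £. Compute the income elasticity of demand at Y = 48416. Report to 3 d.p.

0.228

At Y = 48416: Q = 203.436.
dQ/dY = 46.39/Y = 0.000958154 at this income.
η = (dQ/dY)·(Y/Q) = 0.000958154 × (48416/203.436) = 0.228.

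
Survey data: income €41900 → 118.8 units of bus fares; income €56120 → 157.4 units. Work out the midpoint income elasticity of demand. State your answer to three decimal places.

0.963

ΔQ = 157.4 − 118.8 = 38.6; midpoint Q̄ = (118.8 + 157.4)/2 = 138.1.
ΔI = 56120 − 41900 = 14220; midpoint Ī = (41900 + 56120)/2 = 49010.
η = (ΔQ/Q̄) ÷ (ΔI/Ī) = (38.6/138.1) ÷ (14220/49010) = 0.963.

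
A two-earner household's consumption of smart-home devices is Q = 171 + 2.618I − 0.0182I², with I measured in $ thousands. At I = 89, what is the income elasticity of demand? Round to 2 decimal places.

-0.21

At I = 89: Q = 259.8398.
dQ/dI = 2.618 − 0.0364I = -0.62160.
η = (dQ/dI)·(I/Q) = -0.62160 × (89/259.8398) = -0.21.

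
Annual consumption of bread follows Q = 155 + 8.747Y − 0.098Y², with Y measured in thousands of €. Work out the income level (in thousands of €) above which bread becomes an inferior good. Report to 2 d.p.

44.63

dQ/dY = 8.747 − 0.196Y.
The good is inferior where dQ/dY < 0. Setting dQ/dY = 0 gives Y = 8.747 / 0.196 = 44.63.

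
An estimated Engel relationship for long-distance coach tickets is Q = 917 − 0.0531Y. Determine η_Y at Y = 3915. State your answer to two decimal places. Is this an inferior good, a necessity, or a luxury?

At Y = 3915: Q = 709.113.
dQ/dY = −0.0531.
η = (dQ/dY)·(Y/Q) = -0.0531 × (3915/709.113) = -0.29.
Since η < 0, the good is an inferior good.

-0.29 (inferior good)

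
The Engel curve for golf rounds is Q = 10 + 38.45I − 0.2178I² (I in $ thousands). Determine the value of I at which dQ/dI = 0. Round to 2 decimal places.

dQ/dI = 38.45 − 0.4356I.
The good is inferior where dQ/dI < 0. Setting dQ/dI = 0 gives I = 38.45 / 0.4356 = 88.27.

88.27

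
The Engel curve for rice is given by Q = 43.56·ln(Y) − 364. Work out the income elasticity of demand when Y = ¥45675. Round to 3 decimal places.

0.421

At Y = 45675: Q = 103.369.
dQ/dY = 43.56/Y = 0.000953695 at this income.
η = (dQ/dY)·(Y/Q) = 0.000953695 × (45675/103.369) = 0.421.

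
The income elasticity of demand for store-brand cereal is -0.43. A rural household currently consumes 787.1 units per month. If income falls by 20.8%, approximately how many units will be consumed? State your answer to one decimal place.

857.5

%ΔQ ≈ η × %ΔI = -0.43 × (-20.8%) = 8.944%.
New Q ≈ 787.1 × (1 + 0.08944) = 857.5.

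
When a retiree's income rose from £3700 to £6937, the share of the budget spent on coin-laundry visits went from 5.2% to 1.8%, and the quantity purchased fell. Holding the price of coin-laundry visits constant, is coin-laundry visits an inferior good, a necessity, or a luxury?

inferior good

Quantity demanded falls as income rises, so η < 0.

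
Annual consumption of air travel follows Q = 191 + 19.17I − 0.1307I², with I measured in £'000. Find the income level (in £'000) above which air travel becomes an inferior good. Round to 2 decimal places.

dQ/dI = 19.17 − 0.2614I.
The good is inferior where dQ/dI < 0. Setting dQ/dI = 0 gives I = 19.17 / 0.2614 = 73.34.

73.34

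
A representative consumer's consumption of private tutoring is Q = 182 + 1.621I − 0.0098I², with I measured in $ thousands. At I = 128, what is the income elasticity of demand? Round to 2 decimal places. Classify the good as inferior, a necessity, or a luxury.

At I = 128: Q = 228.9248.
dQ/dI = 1.621 − 0.0196I = -0.88780.
η = (dQ/dI)·(I/Q) = -0.88780 × (128/228.9248) = -0.50.
η < 0 ⇒ inferior good.

-0.50 (inferior good)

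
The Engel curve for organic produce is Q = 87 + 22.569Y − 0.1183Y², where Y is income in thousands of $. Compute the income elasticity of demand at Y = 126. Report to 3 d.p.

-0.867

At Y = 126: Q = 1052.5632.
dQ/dY = 22.569 − 0.2366Y = -7.24260.
η = (dQ/dY)·(Y/Q) = -7.24260 × (126/1052.5632) = -0.867.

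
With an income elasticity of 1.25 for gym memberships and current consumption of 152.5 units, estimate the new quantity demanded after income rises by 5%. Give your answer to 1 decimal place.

162.0

%ΔQ ≈ η × %ΔI = 1.25 × 5% = 6.25%.
New Q ≈ 152.5 × (1 + 0.0625) = 162.0.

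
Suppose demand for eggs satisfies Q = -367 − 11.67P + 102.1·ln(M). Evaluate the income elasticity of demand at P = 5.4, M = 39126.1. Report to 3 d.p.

0.157

At P = 5.4, M = 39126.1: Q = 649.643.
Holding P constant, ∂Q/∂M = 102.1/M = 0.00260951.
η_M = (∂Q/∂M)·(M/Q) = 0.00260951 × (39126.1/649.643) = 0.157.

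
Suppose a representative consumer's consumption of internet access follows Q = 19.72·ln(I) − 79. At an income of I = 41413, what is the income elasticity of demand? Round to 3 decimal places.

At I = 41413: Q = 130.650.
dQ/dI = 19.72/I = 0.000476179 at this income.
η = (dQ/dI)·(I/Q) = 0.000476179 × (41413/130.650) = 0.151.

0.151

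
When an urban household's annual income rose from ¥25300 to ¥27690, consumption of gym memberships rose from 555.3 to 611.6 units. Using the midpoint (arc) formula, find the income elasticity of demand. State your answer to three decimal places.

1.070

ΔQ = 611.6 − 555.3 = 56.3; midpoint Q̄ = (555.3 + 611.6)/2 = 583.45.
ΔI = 27690 − 25300 = 2390; midpoint Ī = (25300 + 27690)/2 = 26495.
η = (ΔQ/Q̄) ÷ (ΔI/Ī) = (56.3/583.45) ÷ (2390/26495) = 1.070.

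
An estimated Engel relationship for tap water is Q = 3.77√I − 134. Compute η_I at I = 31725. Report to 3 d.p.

0.625

At I = 31725: Q = 537.494.
dQ/dI = 3.77/(2√I) = 0.010583 at this income.
η = (dQ/dI)·(I/Q) = 0.010583 × (31725/537.494) = 0.625.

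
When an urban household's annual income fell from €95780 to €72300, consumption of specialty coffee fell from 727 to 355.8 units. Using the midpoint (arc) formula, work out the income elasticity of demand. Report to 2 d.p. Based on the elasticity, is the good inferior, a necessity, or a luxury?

ΔQ = 355.8 − 727 = -371.2; midpoint Q̄ = (727 + 355.8)/2 = 541.4.
ΔI = 72300 − 95780 = -23480; midpoint Ī = (95780 + 72300)/2 = 84040.
η = (ΔQ/Q̄) ÷ (ΔI/Ī) = (-371.2/541.4) ÷ (-23480/84040) = 2.45.
η > 1 ⇒ luxury.

2.45 (luxury)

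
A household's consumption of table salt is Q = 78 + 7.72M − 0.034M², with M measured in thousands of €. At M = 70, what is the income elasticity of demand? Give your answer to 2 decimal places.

At M = 70: Q = 451.8000.
dQ/dM = 7.72 − 0.068M = 2.96000.
η = (dQ/dM)·(M/Q) = 2.96000 × (70/451.8000) = 0.46.

0.46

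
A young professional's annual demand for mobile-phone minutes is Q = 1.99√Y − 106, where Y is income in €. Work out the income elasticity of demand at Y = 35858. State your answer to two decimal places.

At Y = 35858: Q = 270.831.
dQ/dY = 1.99/(2√Y) = 0.00525448 at this income.
η = (dQ/dY)·(Y/Q) = 0.00525448 × (35858/270.831) = 0.70.

0.70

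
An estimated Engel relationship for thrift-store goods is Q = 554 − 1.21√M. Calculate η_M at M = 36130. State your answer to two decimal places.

At M = 36130: Q = 324.004.
dQ/dM = -1.21/(2√M) = -0.00318289 at this income.
η = (dQ/dM)·(M/Q) = -0.00318289 × (36130/324.004) = -0.35.

-0.35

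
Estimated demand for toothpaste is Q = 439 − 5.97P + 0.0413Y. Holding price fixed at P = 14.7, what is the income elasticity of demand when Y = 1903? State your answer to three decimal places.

0.183

At P = 14.7, Y = 1903: Q = 429.835.
Holding P constant, ∂Q/∂Y = 0.0413.
η_Y = (∂Q/∂Y)·(Y/Q) = 0.0413 × (1903/429.835) = 0.183.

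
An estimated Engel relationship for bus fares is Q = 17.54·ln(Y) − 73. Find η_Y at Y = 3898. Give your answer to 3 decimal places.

0.244

At Y = 3898: Q = 72.025.
dQ/dY = 17.54/Y = 0.00449974 at this income.
η = (dQ/dY)·(Y/Q) = 0.00449974 × (3898/72.025) = 0.244.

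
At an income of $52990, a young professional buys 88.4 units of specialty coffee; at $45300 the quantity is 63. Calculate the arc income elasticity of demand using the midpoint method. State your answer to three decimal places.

ΔQ = 63 − 88.4 = -25.4; midpoint Q̄ = (88.4 + 63)/2 = 75.7.
ΔI = 45300 − 52990 = -7690; midpoint Ī = (52990 + 45300)/2 = 49145.
η = (ΔQ/Q̄) ÷ (ΔI/Ī) = (-25.4/75.7) ÷ (-7690/49145) = 2.144.

2.144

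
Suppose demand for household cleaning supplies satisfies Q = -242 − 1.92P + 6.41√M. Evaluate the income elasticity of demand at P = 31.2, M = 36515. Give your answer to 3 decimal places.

At P = 31.2, M = 36515: Q = 922.976.
Holding P constant, ∂Q/∂M = 6.41/(2√M) = 0.0167723.
η_M = (∂Q/∂M)·(M/Q) = 0.0167723 × (36515/922.976) = 0.664.

0.664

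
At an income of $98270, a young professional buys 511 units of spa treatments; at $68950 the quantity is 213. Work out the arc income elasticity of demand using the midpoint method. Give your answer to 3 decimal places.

2.347

ΔQ = 213 − 511 = -298; midpoint Q̄ = (511 + 213)/2 = 362.
ΔI = 68950 − 98270 = -29320; midpoint Ī = (98270 + 68950)/2 = 83610.
η = (ΔQ/Q̄) ÷ (ΔI/Ī) = (-298/362) ÷ (-29320/83610) = 2.347.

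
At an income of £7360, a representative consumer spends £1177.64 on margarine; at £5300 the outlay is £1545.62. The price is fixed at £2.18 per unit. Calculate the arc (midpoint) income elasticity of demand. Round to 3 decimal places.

-0.830

With a constant price, Q₁ = 1177.64/2.18 = 540.202 and Q₂ = 1545.62/2.18 = 709.000 (equivalently, work directly with expenditure since P cancels).
Midpoint %ΔQ = (1545.62 − 1177.64)/1361.63 = 0.27025; midpoint %ΔI = (5300 − 7360)/6330 = -0.32543.
η = 0.27025 / -0.32543 = -0.830.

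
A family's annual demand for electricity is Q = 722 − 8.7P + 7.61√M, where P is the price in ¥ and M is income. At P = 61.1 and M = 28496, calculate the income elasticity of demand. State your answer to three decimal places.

At P = 61.1, M = 28496: Q = 1475.056.
Holding P constant, ∂Q/∂M = 7.61/(2√M) = 0.0225405.
η_M = (∂Q/∂M)·(M/Q) = 0.0225405 × (28496/1475.056) = 0.435.

0.435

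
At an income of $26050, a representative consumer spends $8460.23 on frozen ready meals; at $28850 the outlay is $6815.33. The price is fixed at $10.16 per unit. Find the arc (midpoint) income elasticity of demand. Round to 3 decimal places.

With a constant price, Q₁ = 8460.23/10.16 = 832.700 and Q₂ = 6815.33/10.16 = 670.800 (equivalently, work directly with expenditure since P cancels).
Midpoint %ΔQ = (6815.33 − 8460.23)/7637.78 = -0.21536; midpoint %ΔI = (28850 − 26050)/27450 = 0.10200.
η = -0.21536 / 0.10200 = -2.111.

-2.111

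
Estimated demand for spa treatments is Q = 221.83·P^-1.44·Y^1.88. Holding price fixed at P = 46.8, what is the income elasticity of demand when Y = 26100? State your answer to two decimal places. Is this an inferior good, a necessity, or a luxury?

For a multiplicative demand Q = A·P^α·Y^β, the income elasticity is β everywhere.
Here β = 1.88, so η = 1.88.
Since η > 1, this is a luxury.

1.88 (luxury)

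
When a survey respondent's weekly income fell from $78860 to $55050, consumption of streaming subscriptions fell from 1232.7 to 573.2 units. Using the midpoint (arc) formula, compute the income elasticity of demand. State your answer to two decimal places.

2.05

ΔQ = 573.2 − 1232.7 = -659.5; midpoint Q̄ = (1232.7 + 573.2)/2 = 902.95.
ΔI = 55050 − 78860 = -23810; midpoint Ī = (78860 + 55050)/2 = 66955.
η = (ΔQ/Q̄) ÷ (ΔI/Ī) = (-659.5/902.95) ÷ (-23810/66955) = 2.05.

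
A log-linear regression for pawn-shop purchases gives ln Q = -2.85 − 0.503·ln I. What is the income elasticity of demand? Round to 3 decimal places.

-0.503

In a log-linear demand, the coefficient on ln I is the income elasticity.
So η = -0.503.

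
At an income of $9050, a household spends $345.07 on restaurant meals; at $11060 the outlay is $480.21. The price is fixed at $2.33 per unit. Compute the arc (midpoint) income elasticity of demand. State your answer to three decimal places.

With a constant price, Q₁ = 345.07/2.33 = 148.099 and Q₂ = 480.21/2.33 = 206.099 (equivalently, work directly with expenditure since P cancels).
Midpoint %ΔQ = (480.21 − 345.07)/412.64 = 0.32750; midpoint %ΔI = (11060 − 9050)/10055 = 0.19990.
η = 0.32750 / 0.19990 = 1.638.

1.638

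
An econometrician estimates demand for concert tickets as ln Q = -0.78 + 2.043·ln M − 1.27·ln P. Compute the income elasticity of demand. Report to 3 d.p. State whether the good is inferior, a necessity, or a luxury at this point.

In a log-linear demand, the coefficient on ln M is the income elasticity.
So η = 2.043.
η > 1 ⇒ luxury.

2.043 (luxury)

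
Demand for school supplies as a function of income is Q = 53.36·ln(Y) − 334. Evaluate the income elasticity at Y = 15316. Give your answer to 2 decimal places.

At Y = 15316: Q = 180.212.
dQ/dY = 53.36/Y = 0.00348394 at this income.
η = (dQ/dY)·(Y/Q) = 0.00348394 × (15316/180.212) = 0.30.

0.30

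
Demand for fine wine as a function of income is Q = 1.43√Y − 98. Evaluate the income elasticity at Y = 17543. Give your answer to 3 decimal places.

1.036

At Y = 17543: Q = 91.403.
dQ/dY = 1.43/(2√Y) = 0.00539826 at this income.
η = (dQ/dY)·(Y/Q) = 0.00539826 × (17543/91.403) = 1.036.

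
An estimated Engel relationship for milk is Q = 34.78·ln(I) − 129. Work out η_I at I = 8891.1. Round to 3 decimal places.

0.186

At I = 8891.1: Q = 187.248.
dQ/dI = 34.78/I = 0.00391178 at this income.
η = (dQ/dI)·(I/Q) = 0.00391178 × (8891.1/187.248) = 0.186.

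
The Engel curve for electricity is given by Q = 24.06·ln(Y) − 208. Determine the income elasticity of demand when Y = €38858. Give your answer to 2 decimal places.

At Y = 38858: Q = 46.258.
dQ/dY = 24.06/Y = 0.000619178 at this income.
η = (dQ/dY)·(Y/Q) = 0.000619178 × (38858/46.258) = 0.52.

0.52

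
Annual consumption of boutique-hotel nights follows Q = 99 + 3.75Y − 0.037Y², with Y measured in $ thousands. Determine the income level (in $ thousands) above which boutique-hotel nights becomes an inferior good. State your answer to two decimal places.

50.68

dQ/dY = 3.75 − 0.074Y.
The good is inferior where dQ/dY < 0. Setting dQ/dY = 0 gives Y = 3.75 / 0.074 = 50.68.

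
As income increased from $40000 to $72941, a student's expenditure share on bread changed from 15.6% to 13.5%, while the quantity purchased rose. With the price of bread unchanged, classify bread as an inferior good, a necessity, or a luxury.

necessity

Quantity rises but the budget share falls as income rises, so 0 < η < 1.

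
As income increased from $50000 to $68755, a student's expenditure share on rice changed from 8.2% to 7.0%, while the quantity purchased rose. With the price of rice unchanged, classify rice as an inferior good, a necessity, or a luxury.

necessity

Quantity rises but the budget share falls as income rises, so 0 < η < 1.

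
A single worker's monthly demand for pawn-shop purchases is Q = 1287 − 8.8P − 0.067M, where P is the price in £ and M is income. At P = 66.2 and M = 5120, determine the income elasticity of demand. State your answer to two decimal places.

-0.95

At P = 66.2, M = 5120: Q = 361.400.
Holding P constant, ∂Q/∂M = −0.067.
η_M = (∂Q/∂M)·(M/Q) = -0.067 × (5120/361.400) = -0.95.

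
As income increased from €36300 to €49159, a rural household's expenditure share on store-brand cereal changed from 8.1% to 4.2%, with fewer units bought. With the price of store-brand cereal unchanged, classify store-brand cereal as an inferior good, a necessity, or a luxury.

Quantity demanded falls as income rises, so η < 0.

inferior good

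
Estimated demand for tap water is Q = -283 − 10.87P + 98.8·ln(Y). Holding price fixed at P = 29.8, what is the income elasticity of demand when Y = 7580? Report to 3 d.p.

At P = 29.8, Y = 7580: Q = 275.681.
Holding P constant, ∂Q/∂Y = 98.8/Y = 0.0130343.
η_Y = (∂Q/∂Y)·(Y/Q) = 0.0130343 × (7580/275.681) = 0.358.

0.358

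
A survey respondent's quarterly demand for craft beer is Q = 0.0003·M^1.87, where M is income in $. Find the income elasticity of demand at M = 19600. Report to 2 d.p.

For Q = A·M^β the income elasticity is constant and equal to β.
Here β = 1.87, so η = 1.87.

1.87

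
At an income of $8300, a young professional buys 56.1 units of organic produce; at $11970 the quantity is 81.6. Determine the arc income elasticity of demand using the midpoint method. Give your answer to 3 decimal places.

1.023

ΔQ = 81.6 − 56.1 = 25.5; midpoint Q̄ = (56.1 + 81.6)/2 = 68.85.
ΔI = 11970 − 8300 = 3670; midpoint Ī = (8300 + 11970)/2 = 10135.
η = (ΔQ/Q̄) ÷ (ΔI/Ī) = (25.5/68.85) ÷ (3670/10135) = 1.023.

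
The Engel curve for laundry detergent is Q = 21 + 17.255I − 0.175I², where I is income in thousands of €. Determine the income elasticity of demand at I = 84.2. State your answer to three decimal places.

-4.411

At I = 84.2: Q = 233.1840.
dQ/dI = 17.255 − 0.35I = -12.21500.
η = (dQ/dI)·(I/Q) = -12.21500 × (84.2/233.1840) = -4.411.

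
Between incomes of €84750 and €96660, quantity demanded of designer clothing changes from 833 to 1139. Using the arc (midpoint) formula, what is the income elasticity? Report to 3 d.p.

2.364

ΔQ = 1139 − 833 = 306; midpoint Q̄ = (833 + 1139)/2 = 986.
ΔI = 96660 − 84750 = 11910; midpoint Ī = (84750 + 96660)/2 = 90705.
η = (ΔQ/Q̄) ÷ (ΔI/Ī) = (306/986) ÷ (11910/90705) = 2.364.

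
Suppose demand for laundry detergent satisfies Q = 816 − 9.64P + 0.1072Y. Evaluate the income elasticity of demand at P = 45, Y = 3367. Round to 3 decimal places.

0.486

At P = 45, Y = 3367: Q = 743.142.
Holding P constant, ∂Q/∂Y = 0.1072.
η_Y = (∂Q/∂Y)·(Y/Q) = 0.1072 × (3367/743.142) = 0.486.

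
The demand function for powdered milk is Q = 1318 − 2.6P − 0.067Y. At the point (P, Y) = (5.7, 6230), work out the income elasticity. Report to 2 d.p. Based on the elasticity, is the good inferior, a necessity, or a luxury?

-0.47 (inferior good)

At P = 5.7, Y = 6230: Q = 885.770.
Holding P constant, ∂Q/∂Y = −0.067.
η_Y = (∂Q/∂Y)·(Y/Q) = -0.067 × (6230/885.770) = -0.47.
Since η < 0, this is an inferior good.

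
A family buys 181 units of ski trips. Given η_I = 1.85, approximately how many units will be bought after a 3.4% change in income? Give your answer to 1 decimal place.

192.4

%ΔQ ≈ η × %ΔI = 1.85 × 3.4% = 6.29%.
New Q ≈ 181 × (1 + 0.0629) = 192.4.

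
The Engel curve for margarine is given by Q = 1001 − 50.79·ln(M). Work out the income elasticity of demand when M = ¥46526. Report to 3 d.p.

At M = 46526: Q = 455.121.
dQ/dM = -50.79/M = -0.00109165 at this income.
η = (dQ/dM)·(M/Q) = -0.00109165 × (46526/455.121) = -0.112.

-0.112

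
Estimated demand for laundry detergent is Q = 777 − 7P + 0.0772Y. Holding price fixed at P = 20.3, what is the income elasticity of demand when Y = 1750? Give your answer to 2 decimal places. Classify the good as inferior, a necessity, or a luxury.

0.18 (necessity)

At P = 20.3, Y = 1750: Q = 770.000.
Holding P constant, ∂Q/∂Y = 0.0772.
η_Y = (∂Q/∂Y)·(Y/Q) = 0.0772 × (1750/770.000) = 0.18.
Since 0 < η < 1, this is a necessity.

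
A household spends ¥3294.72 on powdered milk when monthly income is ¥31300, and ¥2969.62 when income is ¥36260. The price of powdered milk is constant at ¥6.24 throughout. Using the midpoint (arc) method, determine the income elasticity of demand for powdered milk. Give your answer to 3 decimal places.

-0.707

With a constant price, Q₁ = 3294.72/6.24 = 528.000 and Q₂ = 2969.62/6.24 = 475.901 (equivalently, work directly with expenditure since P cancels).
Midpoint %ΔQ = (2969.62 − 3294.72)/3132.17 = -0.10379; midpoint %ΔI = (36260 − 31300)/33780 = 0.14683.
η = -0.10379 / 0.14683 = -0.707.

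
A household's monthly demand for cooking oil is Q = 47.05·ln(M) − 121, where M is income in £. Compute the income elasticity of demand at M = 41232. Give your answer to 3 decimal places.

0.124

At M = 41232: Q = 378.999.
dQ/dM = 47.05/M = 0.0011411 at this income.
η = (dQ/dM)·(M/Q) = 0.0011411 × (41232/378.999) = 0.124.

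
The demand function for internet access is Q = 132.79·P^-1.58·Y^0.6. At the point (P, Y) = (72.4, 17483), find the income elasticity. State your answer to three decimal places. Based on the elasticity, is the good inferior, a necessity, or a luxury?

For a multiplicative demand Q = A·P^α·Y^β, the income elasticity is β everywhere.
Here β = 0.6, so η = 0.600.
Since 0 < η < 1, this is a necessity.

0.600 (necessity)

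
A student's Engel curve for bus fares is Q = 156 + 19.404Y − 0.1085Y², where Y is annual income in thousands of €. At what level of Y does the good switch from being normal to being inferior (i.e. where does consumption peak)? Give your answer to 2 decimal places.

89.42

dQ/dY = 19.404 − 0.217Y.
The good is inferior where dQ/dY < 0. Setting dQ/dY = 0 gives Y = 19.404 / 0.217 = 89.42.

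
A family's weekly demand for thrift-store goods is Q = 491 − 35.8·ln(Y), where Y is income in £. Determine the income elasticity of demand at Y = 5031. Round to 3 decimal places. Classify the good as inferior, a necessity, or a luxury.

-0.193 (inferior good)

At Y = 5031: Q = 185.863.
dQ/dY = -35.8/Y = -0.00711588 at this income.
η = (dQ/dY)·(Y/Q) = -0.00711588 × (5031/185.863) = -0.193.
Since η < 0, the good is an inferior good.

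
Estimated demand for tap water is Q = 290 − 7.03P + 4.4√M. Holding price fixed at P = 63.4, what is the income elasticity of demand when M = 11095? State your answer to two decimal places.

At P = 63.4, M = 11095: Q = 307.762.
Holding P constant, ∂Q/∂M = 4.4/(2√M) = 0.0208862.
η_M = (∂Q/∂M)·(M/Q) = 0.0208862 × (11095/307.762) = 0.75.

0.75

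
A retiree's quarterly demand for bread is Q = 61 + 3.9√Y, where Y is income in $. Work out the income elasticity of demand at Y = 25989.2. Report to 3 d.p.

At Y = 25989.2: Q = 689.725.
dQ/dY = 3.9/(2√Y) = 0.0120959 at this income.
η = (dQ/dY)·(Y/Q) = 0.0120959 × (25989.2/689.725) = 0.456.

0.456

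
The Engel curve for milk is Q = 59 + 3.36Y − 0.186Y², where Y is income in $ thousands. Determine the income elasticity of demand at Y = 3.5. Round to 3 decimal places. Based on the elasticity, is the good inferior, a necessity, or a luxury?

At Y = 3.5: Q = 68.4815.
dQ/dY = 3.36 − 0.372Y = 2.05800.
η = (dQ/dY)·(Y/Q) = 2.05800 × (3.5/68.4815) = 0.105.
0 < η < 1 ⇒ necessity.

0.105 (necessity)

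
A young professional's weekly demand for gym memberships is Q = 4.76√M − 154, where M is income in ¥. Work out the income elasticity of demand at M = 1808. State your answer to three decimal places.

At M = 1808: Q = 48.398.
dQ/dM = 4.76/(2√M) = 0.0559729 at this income.
η = (dQ/dM)·(M/Q) = 0.0559729 × (1808/48.398) = 2.091.

2.091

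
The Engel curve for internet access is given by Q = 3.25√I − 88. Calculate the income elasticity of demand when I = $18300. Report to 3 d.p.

At I = 18300: Q = 351.652.
dQ/dI = 3.25/(2√I) = 0.0120123 at this income.
η = (dQ/dI)·(I/Q) = 0.0120123 × (18300/351.652) = 0.625.

0.625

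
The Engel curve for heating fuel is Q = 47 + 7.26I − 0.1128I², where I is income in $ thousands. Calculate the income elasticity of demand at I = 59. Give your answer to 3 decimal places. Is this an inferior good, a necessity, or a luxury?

At I = 59: Q = 82.6832.
dQ/dI = 7.26 − 0.2256I = -6.05040.
η = (dQ/dI)·(I/Q) = -6.05040 × (59/82.6832) = -4.317.
η < 0 ⇒ inferior good.

-4.317 (inferior good)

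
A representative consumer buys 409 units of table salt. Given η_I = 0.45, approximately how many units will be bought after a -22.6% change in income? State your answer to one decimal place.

%ΔQ ≈ η × %ΔI = 0.45 × (-22.6%) = -10.17%.
New Q ≈ 409 × (1 − 0.1017) = 367.4.

367.4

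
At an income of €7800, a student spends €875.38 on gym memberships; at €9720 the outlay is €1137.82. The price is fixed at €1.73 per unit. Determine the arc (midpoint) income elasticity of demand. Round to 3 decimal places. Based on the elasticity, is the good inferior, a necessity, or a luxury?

With a constant price, Q₁ = 875.38/1.73 = 506.000 and Q₂ = 1137.82/1.73 = 657.699 (equivalently, work directly with expenditure since P cancels).
Midpoint %ΔQ = (1137.82 − 875.38)/1006.60 = 0.26072; midpoint %ΔI = (9720 − 7800)/8760 = 0.21918.
η = 0.26072 / 0.21918 = 1.190.
η > 1 ⇒ luxury.

1.190 (luxury)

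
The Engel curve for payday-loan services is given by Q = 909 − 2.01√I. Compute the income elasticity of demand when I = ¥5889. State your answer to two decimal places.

-0.10

At I = 5889: Q = 754.753.
dQ/dI = -2.01/(2√I) = -0.0130962 at this income.
η = (dQ/dI)·(I/Q) = -0.0130962 × (5889/754.753) = -0.10.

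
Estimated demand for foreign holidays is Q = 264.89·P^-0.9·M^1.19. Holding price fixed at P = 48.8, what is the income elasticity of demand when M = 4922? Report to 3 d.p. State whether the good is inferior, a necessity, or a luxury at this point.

1.190 (luxury)

For a multiplicative demand Q = A·P^α·M^β, the income elasticity is β everywhere.
Here β = 1.19, so η = 1.190.
Since η > 1, this is a luxury.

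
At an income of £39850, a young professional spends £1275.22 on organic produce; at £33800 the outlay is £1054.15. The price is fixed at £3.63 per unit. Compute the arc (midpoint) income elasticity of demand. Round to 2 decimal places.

With a constant price, Q₁ = 1275.22/3.63 = 351.300 and Q₂ = 1054.15/3.63 = 290.399 (equivalently, work directly with expenditure since P cancels).
Midpoint %ΔQ = (1054.15 − 1275.22)/1164.69 = -0.18981; midpoint %ΔI = (33800 − 39850)/36825 = -0.16429.
η = -0.18981 / -0.16429 = 1.16.

1.16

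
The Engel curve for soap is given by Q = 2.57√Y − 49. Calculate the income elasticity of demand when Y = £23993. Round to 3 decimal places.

0.570

At Y = 23993: Q = 349.085.
dQ/dY = 2.57/(2√Y) = 0.00829585 at this income.
η = (dQ/dY)·(Y/Q) = 0.00829585 × (23993/349.085) = 0.570.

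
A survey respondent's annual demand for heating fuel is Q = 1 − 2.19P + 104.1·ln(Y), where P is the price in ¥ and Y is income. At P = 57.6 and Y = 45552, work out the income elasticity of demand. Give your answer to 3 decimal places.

0.105

At P = 57.6, Y = 45552: Q = 991.496.
Holding P constant, ∂Q/∂Y = 104.1/Y = 0.0022853.
η_Y = (∂Q/∂Y)·(Y/Q) = 0.0022853 × (45552/991.496) = 0.105.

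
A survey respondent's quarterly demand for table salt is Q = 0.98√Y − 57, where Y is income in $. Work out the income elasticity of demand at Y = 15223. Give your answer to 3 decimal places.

At Y = 15223: Q = 63.914.
dQ/dY = 0.98/(2√Y) = 0.00397142 at this income.
η = (dQ/dY)·(Y/Q) = 0.00397142 × (15223/63.914) = 0.946.

0.946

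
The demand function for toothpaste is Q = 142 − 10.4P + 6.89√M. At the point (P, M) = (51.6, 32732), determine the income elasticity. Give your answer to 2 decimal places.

At P = 51.6, M = 32732: Q = 851.898.
Holding P constant, ∂Q/∂M = 6.89/(2√M) = 0.0190416.
η_M = (∂Q/∂M)·(M/Q) = 0.0190416 × (32732/851.898) = 0.73.

0.73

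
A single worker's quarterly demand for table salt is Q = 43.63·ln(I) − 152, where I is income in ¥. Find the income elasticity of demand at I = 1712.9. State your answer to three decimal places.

0.252

At I = 1712.9: Q = 172.866.
dQ/dI = 43.63/I = 0.0254714 at this income.
η = (dQ/dI)·(I/Q) = 0.0254714 × (1712.9/172.866) = 0.252.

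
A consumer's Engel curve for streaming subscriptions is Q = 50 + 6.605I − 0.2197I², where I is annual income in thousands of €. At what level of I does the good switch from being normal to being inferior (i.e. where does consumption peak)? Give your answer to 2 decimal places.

dQ/dI = 6.605 − 0.4394I.
The good is inferior where dQ/dI < 0. Setting dQ/dI = 0 gives I = 6.605 / 0.4394 = 15.03.

15.03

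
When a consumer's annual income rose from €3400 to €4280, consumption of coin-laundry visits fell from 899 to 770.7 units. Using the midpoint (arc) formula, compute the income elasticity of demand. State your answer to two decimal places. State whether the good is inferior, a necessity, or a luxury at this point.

-0.67 (inferior good)

ΔQ = 770.7 − 899 = -128.3; midpoint Q̄ = (899 + 770.7)/2 = 834.85.
ΔI = 4280 − 3400 = 880; midpoint Ī = (3400 + 4280)/2 = 3840.
η = (ΔQ/Q̄) ÷ (ΔI/Ī) = (-128.3/834.85) ÷ (880/3840) = -0.67.
η < 0 ⇒ inferior good.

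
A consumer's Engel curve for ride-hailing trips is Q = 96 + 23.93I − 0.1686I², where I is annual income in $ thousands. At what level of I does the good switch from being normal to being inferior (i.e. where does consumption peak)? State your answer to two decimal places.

70.97

dQ/dI = 23.93 − 0.3372I.
The good is inferior where dQ/dI < 0. Setting dQ/dI = 0 gives I = 23.93 / 0.3372 = 70.97.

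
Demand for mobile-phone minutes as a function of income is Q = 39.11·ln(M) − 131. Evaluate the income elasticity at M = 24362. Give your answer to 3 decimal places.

0.148

At M = 24362: Q = 264.041.
dQ/dM = 39.11/M = 0.00160537 at this income.
η = (dQ/dM)·(M/Q) = 0.00160537 × (24362/264.041) = 0.148.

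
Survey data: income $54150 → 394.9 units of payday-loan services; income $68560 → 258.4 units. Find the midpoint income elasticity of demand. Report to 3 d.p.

ΔQ = 258.4 − 394.9 = -136.5; midpoint Q̄ = (394.9 + 258.4)/2 = 326.65.
ΔI = 68560 − 54150 = 14410; midpoint Ī = (54150 + 68560)/2 = 61355.
η = (ΔQ/Q̄) ÷ (ΔI/Ī) = (-136.5/326.65) ÷ (14410/61355) = -1.779.

-1.779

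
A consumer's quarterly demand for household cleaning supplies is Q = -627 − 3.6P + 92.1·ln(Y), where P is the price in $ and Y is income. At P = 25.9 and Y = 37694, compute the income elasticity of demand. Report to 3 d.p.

At P = 25.9, Y = 37694: Q = 250.241.
Holding P constant, ∂Q/∂Y = 92.1/Y = 0.00244336.
η_Y = (∂Q/∂Y)·(Y/Q) = 0.00244336 × (37694/250.241) = 0.368.

0.368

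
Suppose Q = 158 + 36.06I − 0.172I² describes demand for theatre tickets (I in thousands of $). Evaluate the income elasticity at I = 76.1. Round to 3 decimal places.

At I = 76.1: Q = 1906.0779.
dQ/dI = 36.06 − 0.344I = 9.88160.
η = (dQ/dI)·(I/Q) = 9.88160 × (76.1/1906.0779) = 0.395.

0.395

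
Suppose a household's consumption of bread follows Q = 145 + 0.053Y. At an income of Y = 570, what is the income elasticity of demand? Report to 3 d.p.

At Y = 570: Q = 175.210.
dQ/dY = 0.053.
η = (dQ/dY)·(Y/Q) = 0.053 × (570/175.210) = 0.172.

0.172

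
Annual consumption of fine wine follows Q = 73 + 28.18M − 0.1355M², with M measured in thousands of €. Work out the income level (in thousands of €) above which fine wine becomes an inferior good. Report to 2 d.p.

103.99

dQ/dM = 28.18 − 0.271M.
The good is inferior where dQ/dM < 0. Setting dQ/dM = 0 gives M = 28.18 / 0.271 = 103.99.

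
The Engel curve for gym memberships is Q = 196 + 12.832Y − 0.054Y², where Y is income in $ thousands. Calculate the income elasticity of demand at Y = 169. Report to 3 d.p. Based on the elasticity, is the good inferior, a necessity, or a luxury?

-1.114 (inferior good)

At Y = 169: Q = 822.3140.
dQ/dY = 12.832 − 0.108Y = -5.42000.
η = (dQ/dY)·(Y/Q) = -5.42000 × (169/822.3140) = -1.114.
η < 0 ⇒ inferior good.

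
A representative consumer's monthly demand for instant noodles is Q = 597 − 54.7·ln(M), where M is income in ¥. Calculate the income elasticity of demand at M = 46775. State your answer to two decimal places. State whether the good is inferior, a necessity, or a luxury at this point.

-6.21 (inferior good)

At M = 46775: Q = 8.805.
dQ/dM = -54.7/M = -0.00116943 at this income.
η = (dQ/dM)·(M/Q) = -0.00116943 × (46775/8.805) = -6.21.
Since η < 0, the good is an inferior good.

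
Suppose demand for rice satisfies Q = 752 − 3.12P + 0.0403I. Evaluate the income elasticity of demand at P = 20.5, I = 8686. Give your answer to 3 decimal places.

0.337

At P = 20.5, I = 8686: Q = 1038.086.
Holding P constant, ∂Q/∂I = 0.0403.
η_I = (∂Q/∂I)·(I/Q) = 0.0403 × (8686/1038.086) = 0.337.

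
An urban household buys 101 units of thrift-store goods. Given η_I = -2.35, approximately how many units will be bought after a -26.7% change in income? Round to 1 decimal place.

164.4

%ΔQ ≈ η × %ΔI = -2.35 × (-26.7%) = 62.745%.
New Q ≈ 101 × (1 + 0.62745) = 164.4.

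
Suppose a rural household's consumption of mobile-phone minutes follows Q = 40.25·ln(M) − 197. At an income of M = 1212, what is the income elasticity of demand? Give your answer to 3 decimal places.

0.453

At M = 1212: Q = 88.776.
dQ/dM = 40.25/M = 0.0332096 at this income.
η = (dQ/dM)·(M/Q) = 0.0332096 × (1212/88.776) = 0.453.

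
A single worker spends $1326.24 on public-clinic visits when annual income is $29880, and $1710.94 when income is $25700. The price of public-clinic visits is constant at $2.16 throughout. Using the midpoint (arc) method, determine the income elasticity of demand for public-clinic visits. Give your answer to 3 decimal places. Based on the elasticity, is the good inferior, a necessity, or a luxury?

-1.684 (inferior good)

With a constant price, Q₁ = 1326.24/2.16 = 614.000 and Q₂ = 1710.94/2.16 = 792.102 (equivalently, work directly with expenditure since P cancels).
Midpoint %ΔQ = (1710.94 − 1326.24)/1518.59 = 0.25333; midpoint %ΔI = (25700 − 29880)/27790 = -0.15041.
η = 0.25333 / -0.15041 = -1.684.
η < 0 ⇒ inferior good.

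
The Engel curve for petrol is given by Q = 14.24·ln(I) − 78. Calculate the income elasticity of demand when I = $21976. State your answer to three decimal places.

0.221

At I = 21976: Q = 64.367.
dQ/dI = 14.24/I = 0.00064798 at this income.
η = (dQ/dI)·(I/Q) = 0.00064798 × (21976/64.367) = 0.221.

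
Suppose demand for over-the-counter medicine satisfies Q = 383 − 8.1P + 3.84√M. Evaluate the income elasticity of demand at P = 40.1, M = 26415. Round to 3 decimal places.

At P = 40.1, M = 26415: Q = 682.293.
Holding P constant, ∂Q/∂M = 3.84/(2√M) = 0.0118134.
η_M = (∂Q/∂M)·(M/Q) = 0.0118134 × (26415/682.293) = 0.457.

0.457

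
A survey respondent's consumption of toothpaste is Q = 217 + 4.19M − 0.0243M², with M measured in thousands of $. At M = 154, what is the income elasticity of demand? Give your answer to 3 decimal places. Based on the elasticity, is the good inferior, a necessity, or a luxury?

At M = 154: Q = 285.9612.
dQ/dM = 4.19 − 0.0486M = -3.29440.
η = (dQ/dM)·(M/Q) = -3.29440 × (154/285.9612) = -1.774.
η < 0 ⇒ inferior good.

-1.774 (inferior good)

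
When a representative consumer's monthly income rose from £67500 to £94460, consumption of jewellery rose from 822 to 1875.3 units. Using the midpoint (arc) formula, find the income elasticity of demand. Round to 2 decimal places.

2.35

ΔQ = 1875.3 − 822 = 1053.3; midpoint Q̄ = (822 + 1875.3)/2 = 1348.65.
ΔI = 94460 − 67500 = 26960; midpoint Ī = (67500 + 94460)/2 = 80980.
η = (ΔQ/Q̄) ÷ (ΔI/Ī) = (1053.3/1348.65) ÷ (26960/80980) = 2.35.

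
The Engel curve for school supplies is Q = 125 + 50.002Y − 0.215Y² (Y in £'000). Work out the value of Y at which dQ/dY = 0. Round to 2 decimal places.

116.28

dQ/dY = 50.002 − 0.43Y.
The good is inferior where dQ/dY < 0. Setting dQ/dY = 0 gives Y = 50.002 / 0.43 = 116.28.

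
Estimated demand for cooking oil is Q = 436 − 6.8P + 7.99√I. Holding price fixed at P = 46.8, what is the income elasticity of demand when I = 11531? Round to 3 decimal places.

At P = 46.8, I = 11531: Q = 975.746.
Holding P constant, ∂Q/∂I = 7.99/(2√I) = 0.0372035.
η_I = (∂Q/∂I)·(I/Q) = 0.0372035 × (11531/975.746) = 0.440.

0.440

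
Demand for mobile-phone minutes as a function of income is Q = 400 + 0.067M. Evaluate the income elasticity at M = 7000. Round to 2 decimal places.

0.54

At M = 7000: Q = 869.000.
dQ/dM = 0.067.
η = (dQ/dM)·(M/Q) = 0.067 × (7000/869.000) = 0.54.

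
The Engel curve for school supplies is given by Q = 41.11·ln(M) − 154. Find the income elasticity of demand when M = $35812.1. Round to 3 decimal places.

At M = 35812.1: Q = 277.081.
dQ/dM = 41.11/M = 0.00114794 at this income.
η = (dQ/dM)·(M/Q) = 0.00114794 × (35812.1/277.081) = 0.148.

0.148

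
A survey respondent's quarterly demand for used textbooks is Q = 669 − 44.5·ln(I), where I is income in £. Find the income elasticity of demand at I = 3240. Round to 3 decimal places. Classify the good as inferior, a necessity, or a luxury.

At I = 3240: Q = 309.292.
dQ/dI = -44.5/I = -0.0137346 at this income.
η = (dQ/dI)·(I/Q) = -0.0137346 × (3240/309.292) = -0.144.
Since η < 0, the good is an inferior good.

-0.144 (inferior good)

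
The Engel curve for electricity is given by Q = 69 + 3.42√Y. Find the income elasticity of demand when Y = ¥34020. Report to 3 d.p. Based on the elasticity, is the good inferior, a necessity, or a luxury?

At Y = 34020: Q = 699.802.
dQ/dY = 3.42/(2√Y) = 0.00927105 at this income.
η = (dQ/dY)·(Y/Q) = 0.00927105 × (34020/699.802) = 0.451.
Since 0 < η < 1, the good is a necessity.

0.451 (necessity)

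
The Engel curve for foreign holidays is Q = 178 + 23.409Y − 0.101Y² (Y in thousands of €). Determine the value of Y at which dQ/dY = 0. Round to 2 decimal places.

115.89

dQ/dY = 23.409 − 0.202Y.
The good is inferior where dQ/dY < 0. Setting dQ/dY = 0 gives Y = 23.409 / 0.202 = 115.89.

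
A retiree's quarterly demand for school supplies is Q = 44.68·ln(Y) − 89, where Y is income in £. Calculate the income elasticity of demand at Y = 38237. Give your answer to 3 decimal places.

At Y = 38237: Q = 382.444.
dQ/dY = 44.68/Y = 0.0011685 at this income.
η = (dQ/dY)·(Y/Q) = 0.0011685 × (38237/382.444) = 0.117.

0.117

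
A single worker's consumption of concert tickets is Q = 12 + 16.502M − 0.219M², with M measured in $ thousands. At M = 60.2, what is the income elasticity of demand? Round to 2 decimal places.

At M = 60.2: Q = 211.7556.
dQ/dM = 16.502 − 0.438M = -9.86560.
η = (dQ/dM)·(M/Q) = -9.86560 × (60.2/211.7556) = -2.80.

-2.80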